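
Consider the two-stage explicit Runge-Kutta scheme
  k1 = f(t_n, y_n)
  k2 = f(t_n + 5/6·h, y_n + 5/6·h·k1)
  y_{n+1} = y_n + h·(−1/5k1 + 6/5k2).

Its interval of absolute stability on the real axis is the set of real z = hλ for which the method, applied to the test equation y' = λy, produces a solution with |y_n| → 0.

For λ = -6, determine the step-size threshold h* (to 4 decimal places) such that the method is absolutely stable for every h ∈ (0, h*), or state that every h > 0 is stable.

Test eqn y'=λy, z=hλ:
  k1=λy_n ⇒ h·k1=z·y_n;  k2=λ(1+5/6z)y_n ⇒ h·k2=z(1+5/6z)y_n
  y_{n+1}/y_n = 1 − 1/5z + 6/5z(1+5/6z) = 1 + z + z²
  so R(z) = 1 + z + z².

Boundary: |R(x)|=1, x<0.
x=-1.73: |R|=2.2629
R=1: x+1x²=0 ⇒ x=−1=-1.0000; min R=1−1/(4·1)=0.7500>−1
Confirm numerically:
  x=-0.876: |R|=0.89138 <1
  x=-0.491: |R|=0.75008 <1
  x=-0.445: |R|=0.75303 <1
  x=-0.403: |R|=0.75941 <1
  x=-1.269: |R|=1.34136 >1
  x=-1.121: |R|=1.13564 >1
  x=-1.068: |R|=1.07262 >1
Stable set (-1.0000, 0).

(-1.0000,0); λ=-6 ⇒ h* = (1)/6 = 0.1667.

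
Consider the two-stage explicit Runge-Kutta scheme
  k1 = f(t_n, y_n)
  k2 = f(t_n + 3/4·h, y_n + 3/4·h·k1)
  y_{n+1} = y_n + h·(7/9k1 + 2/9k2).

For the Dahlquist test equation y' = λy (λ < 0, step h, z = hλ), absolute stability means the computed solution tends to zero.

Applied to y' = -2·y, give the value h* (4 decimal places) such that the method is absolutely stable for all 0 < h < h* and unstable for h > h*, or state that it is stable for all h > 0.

On y'=λy, z=hλ:
  k1=λy_n ⇒ h·k1=z·y_n;  k2=λ(1+3/4z)y_n ⇒ h·k2=z(1+3/4z)y_n
  y_{n+1}/y_n = 1 + 7/9z + 2/9z(1+3/4z) = 1 + z + 1/6z²
  ⇒ R(z) = 1 + z + 1/6z².

Find x<0 with |R(x)|<1.
x=-0.77: |R|=0.3288
R=1: x+1/6x²=0 ⇒ x=−6=-6.0000; min R=1−1/(4·1/6)=-0.5000>−1
Confirm numerically:
  x=-4.668: |R|=0.03630 <1
  x=-4.077: |R|=0.30668 <1
  x=-3.374: |R|=0.47669 <1
  x=-3.139: |R|=0.49678 <1
  x=-6.520: |R|=1.56507 >1
  x=-6.178: |R|=1.18328 >1
  x=-6.162: |R|=1.16637 >1
So |R|<1 on (-6.0000, 0).

(-6.0000,0); λ=-2 ⇒ h* = (6)/2 = 3.0000.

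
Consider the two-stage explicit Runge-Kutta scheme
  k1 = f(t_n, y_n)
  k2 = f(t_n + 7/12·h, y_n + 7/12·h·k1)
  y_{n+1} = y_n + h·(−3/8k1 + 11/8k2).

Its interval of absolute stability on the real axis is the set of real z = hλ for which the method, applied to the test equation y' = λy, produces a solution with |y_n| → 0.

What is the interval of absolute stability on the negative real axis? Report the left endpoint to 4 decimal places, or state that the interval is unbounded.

(-1.2468, 0).

On y'=λy, z=hλ:
  k1=λy_n ⇒ h·k1=z·y_n;  k2=λ(1+7/12z)y_n ⇒ h·k2=z(1+7/12z)y_n
  y_{n+1}/y_n = 1 − 3/8z + 11/8z(1+7/12z) = 1 + z + 77/96z²
  ⇒ R(z) = 1 + z + 77/96z².

Boundary: |R(x)|=1, x<0.
x=-1.62: |R|=1.4850
R=1: x+77/96x²=0 ⇒ x=−96/77=-1.2468; min R=1−1/(4·77/96)=0.6883>−1
Confirm numerically:
  x=-1.224: |R|=0.97766 <1
  x=-0.995: |R|=0.79908 <1
  x=-0.831: |R|=0.72289 <1
  x=-0.759: |R|=0.70306 <1
  x=-1.735: |R|=1.67945 >1
  x=-1.571: |R|=1.40857 >1
Stable set (-1.2468, 0).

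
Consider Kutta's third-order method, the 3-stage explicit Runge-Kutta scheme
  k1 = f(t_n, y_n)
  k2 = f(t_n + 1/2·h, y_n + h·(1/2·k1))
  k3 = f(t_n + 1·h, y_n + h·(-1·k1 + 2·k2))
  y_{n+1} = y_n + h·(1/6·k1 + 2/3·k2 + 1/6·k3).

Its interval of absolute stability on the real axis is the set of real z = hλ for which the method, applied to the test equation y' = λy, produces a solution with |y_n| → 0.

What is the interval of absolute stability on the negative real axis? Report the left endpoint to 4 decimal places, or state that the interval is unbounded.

On y'=λy, z=hλ:
  order 3, 3-stage ⇒ R(z)=1+z+z^2/2+z^3/6
  (e.g. R(-0.6)=0.54400, |R|=0.54400)

Need |R(x)|<1, x<0.
x=-0.6: |R|=0.5440
|R(-2.35)|=0.7517 |R(-1.66)|=0.0446 |R(-0.68)|=0.4988
Bisect:
  x_lo=-3.1368 |R|=2.3611  x_hi=-0.2970 |R|=0.7428
  mid=-1.71688 |R|=0.08651 →hi
  mid=-2.42684 |R|=0.86423 →hi
  mid=-2.78182 |R|=1.50041 →lo
  mid=-2.60433 |R|=1.15705 →lo
  mid=-2.51558 |R|=1.00467 →lo
  mid=-2.47121 |R|=0.93300 →hi
  mid=-2.49340 |R|=0.96847 →hi
  mid=-2.50449 |R|=0.98648 →hi
  ...
  [-2.51281,-2.51264] ⇒ x*=-2.5127
So |R|<1 on (-2.5127, 0).

z∈(-2.5127,0).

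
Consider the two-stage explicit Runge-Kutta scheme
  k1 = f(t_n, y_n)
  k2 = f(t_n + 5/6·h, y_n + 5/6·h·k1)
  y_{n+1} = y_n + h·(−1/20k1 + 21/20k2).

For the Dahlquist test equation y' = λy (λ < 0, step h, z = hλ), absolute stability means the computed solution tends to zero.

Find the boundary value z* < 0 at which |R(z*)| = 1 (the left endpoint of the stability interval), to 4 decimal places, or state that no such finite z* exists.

z* = -1.1429.

On y'=λy, z=hλ:
  k1=λy_n ⇒ h·k1=z·y_n;  k2=λ(1+5/6z)y_n ⇒ h·k2=z(1+5/6z)y_n
  y_{n+1}/y_n = 1 − 1/20z + 21/20z(1+5/6z) = 1 + z + 7/8z²
  so R(z) = 1 + z + 7/8z².

Boundary: |R(x)|=1, x<0.
x=-1.61: |R|=1.6581
R=1: x+7/8x²=0 ⇒ x=−8/7=-1.1429; min R=1−1/(4·7/8)=0.7143>−1
Confirm numerically:
  x=-0.970: |R|=0.85329 <1
  x=-0.820: |R|=0.76835 <1
  x=-0.521: |R|=0.71651 <1
  x=-1.650: |R|=1.73219 >1
  x=-1.338: |R|=1.22846 >1
  x=-1.175: |R|=1.03305 >1
Interval (-1.1429, 0).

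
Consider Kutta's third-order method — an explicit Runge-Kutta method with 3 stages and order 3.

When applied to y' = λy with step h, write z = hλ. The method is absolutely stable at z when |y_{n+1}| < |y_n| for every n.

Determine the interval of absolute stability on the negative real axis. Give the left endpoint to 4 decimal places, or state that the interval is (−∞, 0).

(-2.5127, 0).

With y'=λy (z=hλ):
  order 3, 3-stage ⇒ R(z)=1+z+z^2/2+z^3/6
  (e.g. R(-1.15)=0.25777, |R|=0.25777)

Find x<0 with |R(x)|<1.
x=-1.15: |R|=0.2578
|R(-2.71)|=1.3550 |R(-2.26)|=0.6301 |R(-1.55)|=0.0306
Bisect:
  x_lo=-3.1089 |R|=2.2844  x_hi=-0.0802 |R|=0.9229
  mid=-1.59459 |R|=0.00101 →hi
  mid=-2.35176 |R|=0.75421 →hi
  mid=-2.73034 |R|=1.39530 →lo
  mid=-2.54105 |R|=1.04715 →lo
  mid=-2.44640 |R|=0.89420 →hi
  mid=-2.49373 |R|=0.96900 →hi
  mid=-2.51739 |R|=1.00765 →lo
  mid=-2.50556 |R|=0.98822 →hi
  mid=-2.51147 |R|=0.99791 →hi
  mid=-2.51443 |R|=1.00277 →lo
  ...
  [-2.51277,-2.51258] ⇒ x*=-2.5127
So |R|<1 on (-2.5127, 0).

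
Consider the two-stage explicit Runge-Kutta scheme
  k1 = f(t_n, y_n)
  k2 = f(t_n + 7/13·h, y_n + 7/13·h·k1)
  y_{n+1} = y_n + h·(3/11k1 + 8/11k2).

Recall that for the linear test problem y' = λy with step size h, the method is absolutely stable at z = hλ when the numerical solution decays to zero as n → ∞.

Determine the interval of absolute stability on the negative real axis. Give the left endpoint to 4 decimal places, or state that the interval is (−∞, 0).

Test eqn y'=λy, z=hλ:
  k1=λy_n ⇒ h·k1=z·y_n;  k2=λ(1+7/13z)y_n ⇒ h·k2=z(1+7/13z)y_n
  y_{n+1}/y_n = 1 + 3/11z + 8/11z(1+7/13z) = 1 + z + 56/143z²
  so R(z) = 1 + z + 56/143z².

Find x<0 with |R(x)|<1.
x=-0.72: |R|=0.4830
R=1: x+56/143x²=0 ⇒ x=−143/56=-2.5536; min R=1−1/(4·56/143)=0.3616>−1
Confirm numerically:
  x=-2.117: |R|=0.63807 <1
  x=-2.059: |R|=0.60122 <1
  x=-1.544: |R|=0.38957 <1
  x=-1.396: |R|=0.36717 <1
  x=-2.688: |R|=1.14151 >1
  x=-2.679: |R|=1.13159 >1
So |R|<1 on (-2.5536, 0).

z∈(-2.5536,0).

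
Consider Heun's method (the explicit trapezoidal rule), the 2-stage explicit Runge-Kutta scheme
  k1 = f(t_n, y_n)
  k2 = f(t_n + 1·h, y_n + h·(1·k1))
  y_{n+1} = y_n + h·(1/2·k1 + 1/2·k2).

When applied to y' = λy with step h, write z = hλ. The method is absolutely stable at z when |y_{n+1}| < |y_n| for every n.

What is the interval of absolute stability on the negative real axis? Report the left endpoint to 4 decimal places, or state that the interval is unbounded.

(-2.0000, 0).

Set f=λy, z=hλ:
  order 2, 2-stage ⇒ R(z)=1+z+z^2/2
  (e.g. R(-0.67)=0.55445, |R|=0.55445)

Solve |R(x)|<1 on ℝ⁻.
x=-0.67: |R|=0.5544
|R(-2.3)|=1.3450 |R(-1.61)|=0.6861 |R(-1)|=0.5000
Bisect:
  x_lo=-2.3944 |R|=1.4722  x_hi=-0.1580 |R|=0.8545
  mid=-1.27620 |R|=0.53814 →hi
  mid=-1.83529 |R|=0.84886 →hi
  mid=-2.11484 |R|=1.12144 →lo
  mid=-1.97507 |R|=0.97538 →hi
  mid=-2.04495 |R|=1.04597 →lo
  mid=-2.01001 |R|=1.01006 →lo
  mid=-1.99254 |R|=0.99257 →hi
  mid=-2.00128 |R|=1.00128 →lo
  mid=-1.99691 |R|=0.99691 →hi
  ...
  [-2.00005,-1.99991] ⇒ x*=-2.0000
Stable set (-2.0000, 0).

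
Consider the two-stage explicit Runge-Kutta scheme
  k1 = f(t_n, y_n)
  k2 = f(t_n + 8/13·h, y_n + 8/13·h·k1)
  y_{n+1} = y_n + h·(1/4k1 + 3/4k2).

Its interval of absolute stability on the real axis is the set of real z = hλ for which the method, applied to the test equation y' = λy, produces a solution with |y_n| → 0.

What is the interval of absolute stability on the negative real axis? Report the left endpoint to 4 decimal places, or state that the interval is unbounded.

(-2.1667, 0).

With y'=λy (z=hλ):
  k1=λy_n ⇒ h·k1=z·y_n;  k2=λ(1+8/13z)y_n ⇒ h·k2=z(1+8/13z)y_n
  y_{n+1}/y_n = 1 + 1/4z + 3/4z(1+8/13z) = 1 + z + 6/13z²
  ⇒ R(z) = 1 + z + 6/13z².

Need |R(x)|<1, x<0.
x=-0.73: |R|=0.5160
R=1: x+6/13x²=0 ⇒ x=−13/6=-2.1667; min R=1−1/(4·6/13)=0.4583>−1
Confirm numerically:
  x=-2.123: |R|=0.95721 <1
  x=-1.842: |R|=0.72398 <1
  x=-1.442: |R|=0.51771 <1
  x=-1.273: |R|=0.47494 <1
  x=-2.726: |R|=1.70373 >1
  x=-2.574: |R|=1.48391 >1
  x=-2.431: |R|=1.29658 >1
Interval (-2.1667, 0).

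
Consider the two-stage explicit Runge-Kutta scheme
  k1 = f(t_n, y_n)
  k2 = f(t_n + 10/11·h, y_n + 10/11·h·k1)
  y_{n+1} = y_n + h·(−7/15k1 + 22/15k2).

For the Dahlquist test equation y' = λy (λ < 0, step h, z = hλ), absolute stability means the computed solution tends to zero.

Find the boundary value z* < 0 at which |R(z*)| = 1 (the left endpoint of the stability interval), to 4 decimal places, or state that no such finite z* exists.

left endpoint -0.7500.

Set f=λy, z=hλ:
  k1=λy_n ⇒ h·k1=z·y_n;  k2=λ(1+10/11z)y_n ⇒ h·k2=z(1+10/11z)y_n
  y_{n+1}/y_n = 1 − 7/15z + 22/15z(1+10/11z) = 1 + z + 4/3z²
  Hence R(z) = 1 + z + 4/3z².

Solve |R(x)|<1 on ℝ⁻.
x=-1.48: |R|=2.4405
R=1: x+4/3x²=0 ⇒ x=−3/4=-0.7500; min R=1−1/(4·4/3)=0.8125>−1
Confirm numerically:
  x=-0.622: |R|=0.89385 <1
  x=-0.539: |R|=0.84836 <1
  x=-0.326: |R|=0.81570 <1
  x=-0.316: |R|=0.81714 <1
  x=-1.306: |R|=1.96818 >1
  x=-1.225: |R|=1.77583 >1
  x=-1.113: |R|=1.53869 >1
Interval (-0.7500, 0).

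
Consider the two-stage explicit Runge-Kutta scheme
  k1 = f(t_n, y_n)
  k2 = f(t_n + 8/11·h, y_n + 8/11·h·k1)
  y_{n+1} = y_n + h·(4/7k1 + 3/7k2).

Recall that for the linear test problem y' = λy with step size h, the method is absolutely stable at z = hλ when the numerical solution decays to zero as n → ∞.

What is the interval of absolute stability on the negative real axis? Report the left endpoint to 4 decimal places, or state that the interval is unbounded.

(-3.2083, 0).

With y'=λy (z=hλ):
  k1=λy_n ⇒ h·k1=z·y_n;  k2=λ(1+8/11z)y_n ⇒ h·k2=z(1+8/11z)y_n
  y_{n+1}/y_n = 1 + 4/7z + 3/7z(1+8/11z) = 1 + z + 24/77z²
  Hence R(z) = 1 + z + 24/77z².

Need |R(x)|<1, x<0.
x=-0.62: |R|=0.4998
R=1: x+24/77x²=0 ⇒ x=−77/24=-3.2083; min R=1−1/(4·24/77)=0.1979>−1
Confirm numerically:
  x=-2.026: |R|=0.25338 <1
  x=-1.895: |R|=0.22428 <1
  x=-1.880: |R|=0.22163 <1
  x=-1.825: |R|=0.21312 <1
  x=-3.707: |R|=1.57617 >1
  x=-3.625: |R|=1.47078 >1
  x=-3.230: |R|=1.02181 >1
So |R|<1 on (-3.2083, 0).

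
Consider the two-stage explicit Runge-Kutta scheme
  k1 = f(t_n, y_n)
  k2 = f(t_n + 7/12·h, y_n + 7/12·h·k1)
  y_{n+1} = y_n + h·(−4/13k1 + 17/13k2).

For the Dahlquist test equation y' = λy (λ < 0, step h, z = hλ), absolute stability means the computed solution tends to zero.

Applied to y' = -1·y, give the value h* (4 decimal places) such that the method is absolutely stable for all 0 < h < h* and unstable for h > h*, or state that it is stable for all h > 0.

With y'=λy (z=hλ):
  k1=λy_n ⇒ h·k1=z·y_n;  k2=λ(1+7/12z)y_n ⇒ h·k2=z(1+7/12z)y_n
  y_{n+1}/y_n = 1 − 4/13z + 17/13z(1+7/12z) = 1 + z + 119/156z²
  ⇒ R(z) = 1 + z + 119/156z².

Boundary: |R(x)|=1, x<0.
x=-1.31: |R|=0.9991
R=1: x+119/156x²=0 ⇒ x=−156/119=-1.3109; min R=1−1/(4·119/156)=0.6723>−1
Confirm numerically:
  x=-1.277: |R|=0.96695 <1
  x=-1.224: |R|=0.91884 <1
  x=-0.968: |R|=0.74678 <1
  x=-1.600: |R|=1.35282 >1
Stable set (-1.3109, 0).

(-1.3109,0); λ=-1 ⇒ h* = (156/119)/1 = 1.3109.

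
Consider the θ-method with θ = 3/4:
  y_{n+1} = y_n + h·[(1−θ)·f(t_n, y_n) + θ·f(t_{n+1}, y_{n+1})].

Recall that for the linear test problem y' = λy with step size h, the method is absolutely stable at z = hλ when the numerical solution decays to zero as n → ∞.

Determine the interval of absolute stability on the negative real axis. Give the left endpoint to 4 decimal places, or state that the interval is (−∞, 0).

interval (−∞, 0).

With y'=λy (z=hλ):
  y_{n+1} = y_n + z·[1/4·y_n + 3/4·y_{n+1}] ⇒ (1 − 3/4z)y_{n+1} = (1 + 1/4z)y_n
  ⇒ R(z) = (1 + 1/4z)/(1 − 3/4z).

Solve |R(x)|<1 on ℝ⁻.
x=-1.35: |R|=0.3292
x=-2: |R|=0.2000
x=-10: |R|=0.1765
x=-100: |R|=0.3158
θ=3/4≥1/2 ⇒ |1+1/4x|<|1−3/4x| ∀x<0 ⇒ unbounded interval.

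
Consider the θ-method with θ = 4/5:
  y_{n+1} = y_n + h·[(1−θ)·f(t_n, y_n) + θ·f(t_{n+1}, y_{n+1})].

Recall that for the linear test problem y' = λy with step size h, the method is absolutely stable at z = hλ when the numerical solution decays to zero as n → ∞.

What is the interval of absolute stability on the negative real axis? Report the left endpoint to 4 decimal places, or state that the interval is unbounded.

unbounded; (−∞, 0).

On y'=λy, z=hλ:
  y_{n+1} = y_n + z·[1/5·y_n + 4/5·y_{n+1}] ⇒ (1 − 4/5z)y_{n+1} = (1 + 1/5z)y_n
  Hence R(z) = (1 + 1/5z)/(1 − 4/5z).

Boundary: |R(x)|=1, x<0.
x=-1.61: |R|=0.2963
x=-2: |R|=0.2308
x=-10: |R|=0.1111
x=-100: |R|=0.2346
θ=4/5≥1/2 ⇒ |1+1/5x|<|1−4/5x| ∀x<0 ⇒ interval (−∞,0).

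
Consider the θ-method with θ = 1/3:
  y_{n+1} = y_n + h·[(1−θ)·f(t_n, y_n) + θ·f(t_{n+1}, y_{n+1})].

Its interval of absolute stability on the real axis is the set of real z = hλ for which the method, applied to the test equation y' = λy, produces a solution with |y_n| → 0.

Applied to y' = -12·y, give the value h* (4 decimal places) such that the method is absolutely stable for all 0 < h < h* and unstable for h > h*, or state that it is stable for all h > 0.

(-6.0000,0); λ=-12 ⇒ h* = (6)/12 = 0.5000.

With y'=λy (z=hλ):
  y_{n+1} = y_n + z·[2/3·y_n + 1/3·y_{n+1}] ⇒ (1 − 1/3z)y_{n+1} = (1 + 2/3z)y_n
  Hence R(z) = (1 + 2/3z)/(1 − 1/3z).

Solve |R(x)|<1 on ℝ⁻.
x=-0.41: |R|=0.6393
R=−1: 1+2/3x = −1+1/3x ⇒ -1/3x=2 ⇒ x=2/(-1/3)=-6.0000
Confirm numerically:
  x=-5.642: |R|=0.95857 <1
  x=-3.494: |R|=0.61411 <1
  x=-2.937: |R|=0.48408 <1
  x=-6.396: |R|=1.04215 >1
  x=-6.316: |R|=1.03392 >1
Interval (-6.0000, 0).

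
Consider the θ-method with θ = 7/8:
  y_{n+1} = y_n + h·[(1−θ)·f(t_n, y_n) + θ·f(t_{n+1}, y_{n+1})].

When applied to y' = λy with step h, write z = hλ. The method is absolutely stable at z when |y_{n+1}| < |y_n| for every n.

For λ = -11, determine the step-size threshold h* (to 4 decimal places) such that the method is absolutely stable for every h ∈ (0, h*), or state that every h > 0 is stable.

Set f=λy, z=hλ:
  y_{n+1} = y_n + z·[1/8·y_n + 7/8·y_{n+1}] ⇒ (1 − 7/8z)y_{n+1} = (1 + 1/8z)y_n
  Hence R(z) = (1 + 1/8z)/(1 − 7/8z).

Find x<0 with |R(x)|<1.
x=-1.21: |R|=0.4123
x=-2: |R|=0.2727
x=-10: |R|=0.0256
x=-100: |R|=0.1299
θ=7/8≥1/2 ⇒ |1+1/8x|<|1−7/8x| ∀x<0 ⇒ stable on all of ℝ⁻.

interval (−∞, 0). Any h>0 works for λ=-11.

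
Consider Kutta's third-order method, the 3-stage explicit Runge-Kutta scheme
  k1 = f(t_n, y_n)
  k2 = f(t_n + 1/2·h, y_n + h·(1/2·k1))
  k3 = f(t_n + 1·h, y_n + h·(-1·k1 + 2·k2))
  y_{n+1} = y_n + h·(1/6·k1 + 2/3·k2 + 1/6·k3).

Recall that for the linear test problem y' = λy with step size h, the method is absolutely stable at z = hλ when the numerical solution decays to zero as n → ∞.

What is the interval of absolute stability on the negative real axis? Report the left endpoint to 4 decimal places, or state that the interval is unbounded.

With y'=λy (z=hλ):
  order 3, 3-stage ⇒ R(z)=1+z+z^2/2+z^3/6
  (e.g. R(-0.75)=0.46094, |R|=0.46094)

Boundary: |R(x)|=1, x<0.
x=-0.75: |R|=0.4609
|R(-2.46)|=0.9154 |R(-0.98)|=0.3433 |R(-0.9)|=0.3835
Bisect:
  x_lo=-3.2120 |R|=2.5764  x_hi=-0.2319 |R|=0.7929
  mid=-1.72191 |R|=0.09033 →hi
  mid=-2.46694 |R|=0.92625 →hi
  mid=-2.83945 |R|=1.62371 →lo
  mid=-2.65319 |R|=1.24630 →lo
  mid=-2.56006 |R|=1.07951 →lo
  mid=-2.51350 |R|=1.00124 →lo
  mid=-2.49022 |R|=0.96334 →hi
  mid=-2.50186 |R|=0.98219 →hi
  ...
  [-2.51277,-2.51259] ⇒ x*=-2.5127
Stable set (-2.5127, 0).

z∈(-2.5127,0).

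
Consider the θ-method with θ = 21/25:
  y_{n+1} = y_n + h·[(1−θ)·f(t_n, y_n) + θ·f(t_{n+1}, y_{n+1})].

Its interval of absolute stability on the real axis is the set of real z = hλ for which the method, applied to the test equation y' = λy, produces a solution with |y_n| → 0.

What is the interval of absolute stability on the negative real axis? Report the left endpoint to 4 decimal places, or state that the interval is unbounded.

unbounded; (−∞, 0).

With y'=λy (z=hλ):
  y_{n+1} = y_n + z·[4/25·y_n + 21/25·y_{n+1}] ⇒ (1 − 21/25z)y_{n+1} = (1 + 4/25z)y_n
  R(z) = (1 + 4/25z)/(1 − 21/25z).

Solve |R(x)|<1 on ℝ⁻.
x=-0.56: |R|=0.6192
x=-2: |R|=0.2537
x=-10: |R|=0.0638
x=-100: |R|=0.1765
θ=21/25≥1/2 ⇒ |1+4/25x|<|1−21/25x| ∀x<0 ⇒ unbounded interval.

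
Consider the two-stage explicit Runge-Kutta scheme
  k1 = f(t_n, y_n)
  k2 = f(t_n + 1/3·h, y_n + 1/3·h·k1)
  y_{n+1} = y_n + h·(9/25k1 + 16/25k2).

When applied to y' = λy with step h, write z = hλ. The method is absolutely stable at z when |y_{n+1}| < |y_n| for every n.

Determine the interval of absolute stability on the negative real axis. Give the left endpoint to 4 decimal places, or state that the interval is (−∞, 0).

With y'=λy (z=hλ):
  k1=λy_n ⇒ h·k1=z·y_n;  k2=λ(1+1/3z)y_n ⇒ h·k2=z(1+1/3z)y_n
  y_{n+1}/y_n = 1 + 9/25z + 16/25z(1+1/3z) = 1 + z + 16/75z²
  so R(z) = 1 + z + 16/75z².

Solve |R(x)|<1 on ℝ⁻.
x=-0.53: |R|=0.5299
R=1: x+16/75x²=0 ⇒ x=−75/16=-4.6875; min R=1−1/(4·16/75)=-0.1719>−1
Confirm numerically:
  x=-4.239: |R|=0.59441 <1
  x=-2.845: |R|=0.11827 <1
  x=-2.655: |R|=0.15121 <1
  x=-5.132: |R|=1.48665 >1
  x=-5.059: |R|=1.40094 >1
  x=-4.907: |R|=1.22978 >1
Stable set (-4.6875, 0).

z∈(-4.6875,0).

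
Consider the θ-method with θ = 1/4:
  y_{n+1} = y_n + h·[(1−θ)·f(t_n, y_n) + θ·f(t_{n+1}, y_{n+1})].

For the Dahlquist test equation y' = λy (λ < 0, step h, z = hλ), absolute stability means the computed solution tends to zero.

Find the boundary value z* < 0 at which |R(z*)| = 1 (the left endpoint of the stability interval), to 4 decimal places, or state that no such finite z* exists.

left endpoint -4.0000.

Test eqn y'=λy, z=hλ:
  y_{n+1} = y_n + z·[3/4·y_n + 1/4·y_{n+1}] ⇒ (1 − 1/4z)y_{n+1} = (1 + 3/4z)y_n
  R(z) = (1 + 3/4z)/(1 − 1/4z).

Need |R(x)|<1, x<0.
x=-0.44: |R|=0.6036
R=−1: 1+3/4x = −1+1/4x ⇒ -1/2x=2 ⇒ x=2/(-1/2)=-4.0000
Confirm numerically:
  x=-3.058: |R|=0.73307 <1
  x=-2.733: |R|=0.62364 <1
  x=-2.503: |R|=0.53960 <1
  x=-4.360: |R|=1.08612 >1
  x=-4.145: |R|=1.03560 >1
  x=-4.032: |R|=1.00797 >1
Stable set (-4.0000, 0).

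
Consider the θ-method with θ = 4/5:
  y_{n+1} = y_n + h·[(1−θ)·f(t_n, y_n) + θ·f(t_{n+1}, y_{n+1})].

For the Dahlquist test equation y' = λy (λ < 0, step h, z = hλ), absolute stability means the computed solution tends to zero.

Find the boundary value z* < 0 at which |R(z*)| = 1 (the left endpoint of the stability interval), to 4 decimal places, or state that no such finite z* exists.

Set f=λy, z=hλ:
  y_{n+1} = y_n + z·[1/5·y_n + 4/5·y_{n+1}] ⇒ (1 − 4/5z)y_{n+1} = (1 + 1/5z)y_n
  R(z) = (1 + 1/5z)/(1 − 4/5z).

Boundary: |R(x)|=1, x<0.
x=-0.9: |R|=0.4767
x=-2: |R|=0.2308
x=-10: |R|=0.1111
x=-100: |R|=0.2346
θ=4/5≥1/2 ⇒ |1+1/5x|<|1−4/5x| ∀x<0 ⇒ stable on all of ℝ⁻.

interval (−∞, 0).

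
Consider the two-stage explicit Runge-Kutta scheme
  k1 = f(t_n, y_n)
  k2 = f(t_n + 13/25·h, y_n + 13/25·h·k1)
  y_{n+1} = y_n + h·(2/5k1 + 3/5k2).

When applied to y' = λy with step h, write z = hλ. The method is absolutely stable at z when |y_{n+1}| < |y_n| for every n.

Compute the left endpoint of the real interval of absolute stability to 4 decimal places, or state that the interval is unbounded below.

z* = -3.2051.

On y'=λy, z=hλ:
  k1=λy_n ⇒ h·k1=z·y_n;  k2=λ(1+13/25z)y_n ⇒ h·k2=z(1+13/25z)y_n
  y_{n+1}/y_n = 1 + 2/5z + 3/5z(1+13/25z) = 1 + z + 39/125z²
  ⇒ R(z) = 1 + z + 39/125z².

Need |R(x)|<1, x<0.
x=-0.46: |R|=0.6060
R=1: x+39/125x²=0 ⇒ x=−125/39=-3.2051; min R=1−1/(4·39/125)=0.1987>−1
Confirm numerically:
  x=-2.940: |R|=0.75680 <1
  x=-2.871: |R|=0.70070 <1
  x=-2.531: |R|=0.46766 <1
  x=-2.084: |R|=0.27103 <1
  x=-3.741: |R|=1.62547 >1
  x=-3.650: |R|=1.50662 >1
  x=-3.592: |R|=1.43357 >1
Interval (-3.2051, 0).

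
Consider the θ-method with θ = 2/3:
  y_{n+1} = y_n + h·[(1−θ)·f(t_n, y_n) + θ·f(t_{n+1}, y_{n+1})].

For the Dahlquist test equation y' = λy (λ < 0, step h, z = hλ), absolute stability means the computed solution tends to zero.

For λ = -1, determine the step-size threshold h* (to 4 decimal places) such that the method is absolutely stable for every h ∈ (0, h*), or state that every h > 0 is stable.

On y'=λy, z=hλ:
  y_{n+1} = y_n + z·[1/3·y_n + 2/3·y_{n+1}] ⇒ (1 − 2/3z)y_{n+1} = (1 + 1/3z)y_n
  ⇒ R(z) = (1 + 1/3z)/(1 − 2/3z).

Boundary: |R(x)|=1, x<0.
x=-1.36: |R|=0.2867
x=-2: |R|=0.1429
x=-10: |R|=0.3043
x=-100: |R|=0.4778
θ=2/3≥1/2 ⇒ |1+1/3x|<|1−2/3x| ∀x<0 ⇒ interval (−∞,0).

unbounded; (−∞, 0). Any h>0 works for λ=-1.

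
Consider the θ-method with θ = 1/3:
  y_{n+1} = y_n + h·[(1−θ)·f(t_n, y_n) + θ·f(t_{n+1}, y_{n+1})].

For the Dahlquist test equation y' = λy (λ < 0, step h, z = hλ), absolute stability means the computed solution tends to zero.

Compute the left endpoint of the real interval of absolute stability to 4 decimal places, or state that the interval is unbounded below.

z* = -6.0000.

With y'=λy (z=hλ):
  y_{n+1} = y_n + z·[2/3·y_n + 1/3·y_{n+1}] ⇒ (1 − 1/3z)y_{n+1} = (1 + 2/3z)y_n
  ⇒ R(z) = (1 + 2/3z)/(1 − 1/3z).

Boundary: |R(x)|=1, x<0.
x=-1.43: |R|=0.0316
R=−1: 1+2/3x = −1+1/3x ⇒ -1/3x=2 ⇒ x=2/(-1/3)=-6.0000
Confirm numerically:
  x=-5.481: |R|=0.93880 <1
  x=-4.278: |R|=0.76340 <1
  x=-2.555: |R|=0.37984 <1
  x=-6.418: |R|=1.04438 >1
  x=-6.320: |R|=1.03433 >1
  x=-6.190: |R|=1.02067 >1
So |R|<1 on (-6.0000, 0).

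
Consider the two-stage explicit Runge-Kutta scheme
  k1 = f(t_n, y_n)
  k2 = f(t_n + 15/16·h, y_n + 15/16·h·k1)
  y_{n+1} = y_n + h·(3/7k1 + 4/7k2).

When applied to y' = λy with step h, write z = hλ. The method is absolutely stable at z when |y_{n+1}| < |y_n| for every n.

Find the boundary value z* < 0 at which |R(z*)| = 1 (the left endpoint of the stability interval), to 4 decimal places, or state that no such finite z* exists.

z* = -1.8667.

On y'=λy, z=hλ:
  k1=λy_n ⇒ h·k1=z·y_n;  k2=λ(1+15/16z)y_n ⇒ h·k2=z(1+15/16z)y_n
  y_{n+1}/y_n = 1 + 3/7z + 4/7z(1+15/16z) = 1 + z + 15/28z²
  ⇒ R(z) = 1 + z + 15/28z².

Need |R(x)|<1, x<0.
x=-0.9: |R|=0.5339
R=1: x+15/28x²=0 ⇒ x=−28/15=-1.8667; min R=1−1/(4·15/28)=0.5333>−1
Confirm numerically:
  x=-1.665: |R|=0.82012 <1
  x=-0.915: |R|=0.53351 <1
  x=-0.805: |R|=0.54216 <1
  x=-0.771: |R|=0.54745 <1
  x=-2.112: |R|=1.27758 >1
  x=-1.989: |R|=1.13035 >1
Stable set (-1.8667, 0).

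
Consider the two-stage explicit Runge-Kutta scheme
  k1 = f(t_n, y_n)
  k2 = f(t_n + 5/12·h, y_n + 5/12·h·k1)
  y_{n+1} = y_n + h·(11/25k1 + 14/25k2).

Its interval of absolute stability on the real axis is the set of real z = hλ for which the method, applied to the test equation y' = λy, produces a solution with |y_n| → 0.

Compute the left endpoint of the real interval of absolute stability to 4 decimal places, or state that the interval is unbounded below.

Set f=λy, z=hλ:
  k1=λy_n ⇒ h·k1=z·y_n;  k2=λ(1+5/12z)y_n ⇒ h·k2=z(1+5/12z)y_n
  y_{n+1}/y_n = 1 + 11/25z + 14/25z(1+5/12z) = 1 + z + 7/30z²
  Hence R(z) = 1 + z + 7/30z².

Boundary: |R(x)|=1, x<0.
x=-1.46: |R|=0.0374
R=1: x+7/30x²=0 ⇒ x=−30/7=-4.2857; min R=1−1/(4·7/30)=-0.0714>−1
Confirm numerically:
  x=-3.242: |R|=0.21046 <1
  x=-3.032: |R|=0.11304 <1
  x=-2.948: |R|=0.07983 <1
  x=-4.785: |R|=1.55745 >1
  x=-4.561: |R|=1.29297 >1
  x=-4.388: |R|=1.10473 >1
Stable set (-4.2857, 0).

z* = -4.2857.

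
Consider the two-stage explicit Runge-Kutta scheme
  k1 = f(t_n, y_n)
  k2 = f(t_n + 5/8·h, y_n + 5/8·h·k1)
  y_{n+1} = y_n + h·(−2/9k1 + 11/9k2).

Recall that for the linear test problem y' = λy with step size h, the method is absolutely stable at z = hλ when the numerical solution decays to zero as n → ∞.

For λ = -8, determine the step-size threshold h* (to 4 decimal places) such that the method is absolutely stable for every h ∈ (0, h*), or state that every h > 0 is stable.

Set f=λy, z=hλ:
  k1=λy_n ⇒ h·k1=z·y_n;  k2=λ(1+5/8z)y_n ⇒ h·k2=z(1+5/8z)y_n
  y_{n+1}/y_n = 1 − 2/9z + 11/9z(1+5/8z) = 1 + z + 55/72z²
  R(z) = 1 + z + 55/72z².

Need |R(x)|<1, x<0.
x=-0.41: |R|=0.7184
R=1: x+55/72x²=0 ⇒ x=−72/55=-1.3091; min R=1−1/(4·55/72)=0.6727>−1
Confirm numerically:
  x=-1.235: |R|=0.93010 <1
  x=-1.169: |R|=0.87490 <1
  x=-0.716: |R|=0.67561 <1
  x=-1.677: |R|=1.47131 >1
  x=-1.645: |R|=1.42210 >1
Stable set (-1.3091, 0).

(-1.3091,0); λ=-8 ⇒ h* = (72/55)/8 = 0.1636.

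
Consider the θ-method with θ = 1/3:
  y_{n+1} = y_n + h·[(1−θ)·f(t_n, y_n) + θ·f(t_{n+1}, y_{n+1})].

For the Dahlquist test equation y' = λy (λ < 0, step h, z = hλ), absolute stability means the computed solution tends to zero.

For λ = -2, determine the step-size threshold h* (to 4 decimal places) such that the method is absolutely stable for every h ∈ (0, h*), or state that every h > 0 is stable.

(-6.0000,0); λ=-2 ⇒ h* = (6)/2 = 3.0000.

On y'=λy, z=hλ:
  y_{n+1} = y_n + z·[2/3·y_n + 1/3·y_{n+1}] ⇒ (1 − 1/3z)y_{n+1} = (1 + 2/3z)y_n
  Hence R(z) = (1 + 2/3z)/(1 − 1/3z).

Find x<0 with |R(x)|<1.
x=-0.68: |R|=0.4457
R=−1: 1+2/3x = −1+1/3x ⇒ -1/3x=2 ⇒ x=2/(-1/3)=-6.0000
Confirm numerically:
  x=-5.791: |R|=0.97623 <1
  x=-2.899: |R|=0.47432 <1
  x=-2.744: |R|=0.43315 <1
  x=-6.559: |R|=1.05848 >1
  x=-6.082: |R|=1.00903 >1
  x=-6.065: |R|=1.00717 >1
So |R|<1 on (-6.0000, 0).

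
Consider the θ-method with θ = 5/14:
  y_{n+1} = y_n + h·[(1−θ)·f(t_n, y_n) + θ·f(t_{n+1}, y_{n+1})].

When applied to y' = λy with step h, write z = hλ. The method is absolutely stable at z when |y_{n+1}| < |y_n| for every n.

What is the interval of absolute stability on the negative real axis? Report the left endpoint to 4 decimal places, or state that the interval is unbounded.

With y'=λy (z=hλ):
  y_{n+1} = y_n + z·[9/14·y_n + 5/14·y_{n+1}] ⇒ (1 − 5/14z)y_{n+1} = (1 + 9/14z)y_n
  ⇒ R(z) = (1 + 9/14z)/(1 − 5/14z).

Solve |R(x)|<1 on ℝ⁻.
x=-0.4: |R|=0.6500
R=−1: 1+9/14x = −1+5/14x ⇒ -2/7x=2 ⇒ x=2/(-2/7)=-7.0000
Confirm numerically:
  x=-6.359: |R|=0.94401 <1
  x=-6.267: |R|=0.93533 <1
  x=-4.345: |R|=0.70273 <1
  x=-3.371: |R|=0.52954 <1
  x=-7.377: |R|=1.02964 >1
  x=-7.325: |R|=1.02568 >1
  x=-7.094: |R|=1.00760 >1
Interval (-7.0000, 0).

(-7.0000, 0).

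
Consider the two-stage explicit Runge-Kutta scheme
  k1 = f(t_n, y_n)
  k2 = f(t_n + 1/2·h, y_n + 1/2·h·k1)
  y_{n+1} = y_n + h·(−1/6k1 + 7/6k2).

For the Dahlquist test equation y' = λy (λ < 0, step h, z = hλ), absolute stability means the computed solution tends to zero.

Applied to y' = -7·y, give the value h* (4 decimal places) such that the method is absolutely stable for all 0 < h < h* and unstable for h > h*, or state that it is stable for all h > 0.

(-1.7143,0); λ=-7 ⇒ h* = (12/7)/7 = 0.2449.

Set f=λy, z=hλ:
  k1=λy_n ⇒ h·k1=z·y_n;  k2=λ(1+1/2z)y_n ⇒ h·k2=z(1+1/2z)y_n
  y_{n+1}/y_n = 1 − 1/6z + 7/6z(1+1/2z) = 1 + z + 7/12z²
  R(z) = 1 + z + 7/12z².

Boundary: |R(x)|=1, x<0.
x=-0.82: |R|=0.5722
R=1: x+7/12x²=0 ⇒ x=−12/7=-1.7143; min R=1−1/(4·7/12)=0.5714>−1
Confirm numerically:
  x=-1.693: |R|=0.97898 <1
  x=-1.556: |R|=0.85633 <1
  x=-0.798: |R|=0.57347 <1
  x=-2.103: |R|=1.47686 >1
  x=-2.046: |R|=1.39590 >1
  x=-1.833: |R|=1.12694 >1
Interval (-1.7143, 0).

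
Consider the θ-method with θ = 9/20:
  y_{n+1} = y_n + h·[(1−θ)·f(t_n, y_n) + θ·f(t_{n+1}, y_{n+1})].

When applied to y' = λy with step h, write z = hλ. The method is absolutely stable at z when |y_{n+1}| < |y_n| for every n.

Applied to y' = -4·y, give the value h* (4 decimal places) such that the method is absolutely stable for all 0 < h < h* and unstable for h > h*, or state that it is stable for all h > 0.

(-20.0000,0); λ=-4 ⇒ h* = (20)/4 = 5.0000.

Test eqn y'=λy, z=hλ:
  y_{n+1} = y_n + z·[11/20·y_n + 9/20·y_{n+1}] ⇒ (1 − 9/20z)y_{n+1} = (1 + 11/20z)y_n
  ⇒ R(z) = (1 + 11/20z)/(1 − 9/20z).

Find x<0 with |R(x)|<1.
x=-1.71: |R|=0.0336
R=−1: 1+11/20x = −1+9/20x ⇒ -1/10x=2 ⇒ x=2/(-1/10)=-20.0000
Confirm numerically:
  x=-13.194: |R|=0.90189 <1
  x=-9.093: |R|=0.78579 <1
  x=-8.813: |R|=0.77472 <1
  x=-20.595: |R|=1.00579 >1
  x=-20.394: |R|=1.00387 >1
Interval (-20.0000, 0).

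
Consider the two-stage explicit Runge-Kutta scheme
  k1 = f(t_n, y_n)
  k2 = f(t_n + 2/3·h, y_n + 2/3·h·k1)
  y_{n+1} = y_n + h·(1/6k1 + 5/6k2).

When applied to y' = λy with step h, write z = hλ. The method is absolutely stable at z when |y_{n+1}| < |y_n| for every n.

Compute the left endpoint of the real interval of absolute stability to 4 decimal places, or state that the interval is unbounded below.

With y'=λy (z=hλ):
  k1=λy_n ⇒ h·k1=z·y_n;  k2=λ(1+2/3z)y_n ⇒ h·k2=z(1+2/3z)y_n
  y_{n+1}/y_n = 1 + 1/6z + 5/6z(1+2/3z) = 1 + z + 5/9z²
  R(z) = 1 + z + 5/9z².

Need |R(x)|<1, x<0.
x=-0.97: |R|=0.5527
R=1: x+5/9x²=0 ⇒ x=−9/5=-1.8000; min R=1−1/(4·5/9)=0.5500>−1
Confirm numerically:
  x=-1.298: |R|=0.63800 <1
  x=-1.203: |R|=0.60101 <1
  x=-0.865: |R|=0.55068 <1
  x=-0.814: |R|=0.55411 <1
  x=-2.319: |R|=1.66864 >1
  x=-1.900: |R|=1.10556 >1
  x=-1.847: |R|=1.04823 >1
So |R|<1 on (-1.8000, 0).

left endpoint -1.8000.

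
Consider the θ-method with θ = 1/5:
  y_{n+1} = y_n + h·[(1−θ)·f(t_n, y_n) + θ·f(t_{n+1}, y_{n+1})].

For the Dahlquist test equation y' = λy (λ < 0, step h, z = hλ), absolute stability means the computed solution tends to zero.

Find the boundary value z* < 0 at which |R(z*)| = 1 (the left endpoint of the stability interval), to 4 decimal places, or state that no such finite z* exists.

On y'=λy, z=hλ:
  y_{n+1} = y_n + z·[4/5·y_n + 1/5·y_{n+1}] ⇒ (1 − 1/5z)y_{n+1} = (1 + 4/5z)y_n
  ⇒ R(z) = (1 + 4/5z)/(1 − 1/5z).

Solve |R(x)|<1 on ℝ⁻.
x=-1.78: |R|=0.3127
R=−1: 1+4/5x = −1+1/5x ⇒ -3/5x=2 ⇒ x=2/(-3/5)=-3.3333
Confirm numerically:
  x=-3.297: |R|=0.98686 <1
  x=-3.107: |R|=0.91625 <1
  x=-3.008: |R|=0.87812 <1
  x=-2.288: |R|=0.56970 <1
  x=-3.864: |R|=1.17960 >1
  x=-3.765: |R|=1.14775 >1
  x=-3.703: |R|=1.12743 >1
Stable set (-3.3333, 0).

z* = -3.3333.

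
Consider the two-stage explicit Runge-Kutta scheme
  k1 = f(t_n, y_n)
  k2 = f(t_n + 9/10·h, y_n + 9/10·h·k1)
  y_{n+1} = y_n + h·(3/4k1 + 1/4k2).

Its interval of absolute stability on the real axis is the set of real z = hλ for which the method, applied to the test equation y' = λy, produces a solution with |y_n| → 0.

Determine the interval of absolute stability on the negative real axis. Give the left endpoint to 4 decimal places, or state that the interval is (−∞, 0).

z∈(-4.4444,0).

On y'=λy, z=hλ:
  k1=λy_n ⇒ h·k1=z·y_n;  k2=λ(1+9/10z)y_n ⇒ h·k2=z(1+9/10z)y_n
  y_{n+1}/y_n = 1 + 3/4z + 1/4z(1+9/10z) = 1 + z + 9/40z²
  ⇒ R(z) = 1 + z + 9/40z².

Solve |R(x)|<1 on ℝ⁻.
x=-1.62: |R|=0.0295
R=1: x+9/40x²=0 ⇒ x=−40/9=-4.4444; min R=1−1/(4·9/40)=-0.1111>−1
Confirm numerically:
  x=-3.462: |R|=0.23472 <1
  x=-3.218: |R|=0.11199 <1
  x=-2.672: |R|=0.06559 <1
  x=-4.576: |R|=1.13545 >1
  x=-4.572: |R|=1.13122 >1
Interval (-4.4444, 0).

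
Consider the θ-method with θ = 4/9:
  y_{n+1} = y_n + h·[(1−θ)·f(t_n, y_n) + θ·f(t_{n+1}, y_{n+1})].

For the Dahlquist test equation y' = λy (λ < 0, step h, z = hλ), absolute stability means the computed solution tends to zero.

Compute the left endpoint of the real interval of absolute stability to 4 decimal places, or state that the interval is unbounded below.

z* = -18.0000.

On y'=λy, z=hλ:
  y_{n+1} = y_n + z·[5/9·y_n + 4/9·y_{n+1}] ⇒ (1 − 4/9z)y_{n+1} = (1 + 5/9z)y_n
  R(z) = (1 + 5/9z)/(1 − 4/9z).

Need |R(x)|<1, x<0.
x=-0.98: |R|=0.3173
R=−1: 1+5/9x = −1+4/9x ⇒ -1/9x=2 ⇒ x=2/(-1/9)=-18.0000
Confirm numerically:
  x=-12.509: |R|=0.90699 <1
  x=-10.604: |R|=0.85615 <1
  x=-9.945: |R|=0.83487 <1
  x=-8.483: |R|=0.77832 <1
  x=-18.226: |R|=1.00276 >1
  x=-18.158: |R|=1.00194 >1
So |R|<1 on (-18.0000, 0).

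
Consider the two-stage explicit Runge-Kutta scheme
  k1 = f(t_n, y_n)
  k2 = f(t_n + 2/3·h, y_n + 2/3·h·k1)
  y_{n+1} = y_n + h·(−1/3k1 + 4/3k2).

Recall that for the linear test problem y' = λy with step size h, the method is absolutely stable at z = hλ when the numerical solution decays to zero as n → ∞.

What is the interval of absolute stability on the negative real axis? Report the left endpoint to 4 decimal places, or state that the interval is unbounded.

(-1.1250, 0).

With y'=λy (z=hλ):
  k1=λy_n ⇒ h·k1=z·y_n;  k2=λ(1+2/3z)y_n ⇒ h·k2=z(1+2/3z)y_n
  y_{n+1}/y_n = 1 − 1/3z + 4/3z(1+2/3z) = 1 + z + 8/9z²
  ⇒ R(z) = 1 + z + 8/9z².

Boundary: |R(x)|=1, x<0.
x=-0.7: |R|=0.7356
R=1: x+8/9x²=0 ⇒ x=−9/8=-1.1250; min R=1−1/(4·8/9)=0.7188>−1
Confirm numerically:
  x=-0.826: |R|=0.78047 <1
  x=-0.749: |R|=0.74967 <1
  x=-0.564: |R|=0.71875 <1
  x=-0.458: |R|=0.72846 <1
  x=-1.569: |R|=1.61923 >1
  x=-1.242: |R|=1.12917 >1
So |R|<1 on (-1.1250, 0).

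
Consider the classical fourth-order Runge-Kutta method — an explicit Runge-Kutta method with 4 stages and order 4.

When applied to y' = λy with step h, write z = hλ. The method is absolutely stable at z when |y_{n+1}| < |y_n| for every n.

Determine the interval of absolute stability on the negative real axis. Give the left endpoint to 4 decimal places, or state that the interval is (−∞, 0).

z∈(-2.7853,0).

Set f=λy, z=hλ:
  order 4, 4-stage ⇒ R(z)=1+z+z^2/2+z^3/6+z^4/24
  (e.g. R(-0.62)=0.53864, |R|=0.53864)

Solve |R(x)|<1 on ℝ⁻.
x=-0.62: |R|=0.5386
|R(-2.75)|=0.9481 |R(-1.38)|=0.2853 |R(-1.24)|=0.3095
Bisect:
  x_lo=-3.6450 |R|=3.2816  x_hi=-0.2761 |R|=0.7587
  mid=-1.96056 |R|=0.32095 →hi
  mid=-2.80277 |R|=1.02667 →lo
  mid=-2.38167 |R|=0.54354 →hi
  mid=-2.59222 |R|=0.74584 →hi
  mid=-2.69750 |R|=0.87550 →hi
  mid=-2.75013 |R|=0.94827 →hi
  mid=-2.77645 |R|=0.98675 →hi
  ...
  [-2.78530,-2.78509] ⇒ x*=-2.7853
Stable set (-2.7853, 0).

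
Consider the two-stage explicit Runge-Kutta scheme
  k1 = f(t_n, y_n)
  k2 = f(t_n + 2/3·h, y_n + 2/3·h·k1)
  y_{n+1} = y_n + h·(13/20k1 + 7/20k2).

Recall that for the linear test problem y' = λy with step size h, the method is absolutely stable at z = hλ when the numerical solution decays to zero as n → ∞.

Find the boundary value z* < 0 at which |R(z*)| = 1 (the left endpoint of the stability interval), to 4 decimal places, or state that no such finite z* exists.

On y'=λy, z=hλ:
  k1=λy_n ⇒ h·k1=z·y_n;  k2=λ(1+2/3z)y_n ⇒ h·k2=z(1+2/3z)y_n
  y_{n+1}/y_n = 1 + 13/20z + 7/20z(1+2/3z) = 1 + z + 7/30z²
  ⇒ R(z) = 1 + z + 7/30z².

Boundary: |R(x)|=1, x<0.
x=-1.32: |R|=0.0866
R=1: x+7/30x²=0 ⇒ x=−30/7=-4.2857; min R=1−1/(4·7/30)=-0.0714>−1
Confirm numerically:
  x=-4.075: |R|=0.79965 <1
  x=-3.682: |R|=0.48133 <1
  x=-3.106: |R|=0.14502 <1
  x=-2.857: |R|=0.04757 <1
  x=-4.565: |R|=1.29749 >1
  x=-4.556: |R|=1.28733 >1
  x=-4.516: |R|=1.24266 >1
Stable set (-4.2857, 0).

left endpoint -4.2857.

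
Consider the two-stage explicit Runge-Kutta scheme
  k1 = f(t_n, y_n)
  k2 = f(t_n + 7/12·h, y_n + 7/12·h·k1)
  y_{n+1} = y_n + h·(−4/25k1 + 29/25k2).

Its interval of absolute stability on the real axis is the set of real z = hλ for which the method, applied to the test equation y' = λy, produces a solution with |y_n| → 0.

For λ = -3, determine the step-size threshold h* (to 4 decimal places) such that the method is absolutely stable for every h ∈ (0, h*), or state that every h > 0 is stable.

(-1.4778,0); λ=-3 ⇒ h* = (300/203)/3 = 0.4926.

On y'=λy, z=hλ:
  k1=λy_n ⇒ h·k1=z·y_n;  k2=λ(1+7/12z)y_n ⇒ h·k2=z(1+7/12z)y_n
  y_{n+1}/y_n = 1 − 4/25z + 29/25z(1+7/12z) = 1 + z + 203/300z²
  so R(z) = 1 + z + 203/300z².

Solve |R(x)|<1 on ℝ⁻.
x=-1.54: |R|=1.0648
R=1: x+203/300x²=0 ⇒ x=−300/203=-1.4778; min R=1−1/(4·203/300)=0.6305>−1
Confirm numerically:
  x=-1.266: |R|=0.81853 <1
  x=-1.066: |R|=0.70293 <1
  x=-0.709: |R|=0.63115 <1
  x=-1.926: |R|=1.58408 >1
  x=-1.635: |R|=1.17388 >1
Stable set (-1.4778, 0).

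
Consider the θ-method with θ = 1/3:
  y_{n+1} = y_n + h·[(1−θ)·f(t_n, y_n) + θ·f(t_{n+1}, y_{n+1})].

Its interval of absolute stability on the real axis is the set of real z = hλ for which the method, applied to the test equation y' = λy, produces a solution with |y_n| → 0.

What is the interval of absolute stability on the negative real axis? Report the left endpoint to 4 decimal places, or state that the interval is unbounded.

(-6.0000, 0).

With y'=λy (z=hλ):
  y_{n+1} = y_n + z·[2/3·y_n + 1/3·y_{n+1}] ⇒ (1 − 1/3z)y_{n+1} = (1 + 2/3z)y_n
  Hence R(z) = (1 + 2/3z)/(1 − 1/3z).

Boundary: |R(x)|=1, x<0.
x=-1.72: |R|=0.0932
R=−1: 1+2/3x = −1+1/3x ⇒ -1/3x=2 ⇒ x=2/(-1/3)=-6.0000
Confirm numerically:
  x=-5.653: |R|=0.95990 <1
  x=-4.550: |R|=0.80795 <1
  x=-3.955: |R|=0.70597 <1
  x=-6.338: |R|=1.03620 >1
  x=-6.106: |R|=1.01164 >1
Interval (-6.0000, 0).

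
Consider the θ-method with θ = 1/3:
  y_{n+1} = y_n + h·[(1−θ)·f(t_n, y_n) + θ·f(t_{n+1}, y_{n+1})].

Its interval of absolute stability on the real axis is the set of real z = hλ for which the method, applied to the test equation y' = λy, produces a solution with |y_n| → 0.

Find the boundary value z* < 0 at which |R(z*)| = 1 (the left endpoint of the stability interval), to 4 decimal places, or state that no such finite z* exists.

Test eqn y'=λy, z=hλ:
  y_{n+1} = y_n + z·[2/3·y_n + 1/3·y_{n+1}] ⇒ (1 − 1/3z)y_{n+1} = (1 + 2/3z)y_n
  Hence R(z) = (1 + 2/3z)/(1 − 1/3z).

Find x<0 with |R(x)|<1.
x=-1.1: |R|=0.1951
R=−1: 1+2/3x = −1+1/3x ⇒ -1/3x=2 ⇒ x=2/(-1/3)=-6.0000
Confirm numerically:
  x=-5.661: |R|=0.96086 <1
  x=-3.547: |R|=0.62532 <1
  x=-2.438: |R|=0.34498 <1
  x=-6.484: |R|=1.05103 >1
  x=-6.237: |R|=1.02566 >1
  x=-6.200: |R|=1.02174 >1
Interval (-6.0000, 0).

left endpoint -6.0000.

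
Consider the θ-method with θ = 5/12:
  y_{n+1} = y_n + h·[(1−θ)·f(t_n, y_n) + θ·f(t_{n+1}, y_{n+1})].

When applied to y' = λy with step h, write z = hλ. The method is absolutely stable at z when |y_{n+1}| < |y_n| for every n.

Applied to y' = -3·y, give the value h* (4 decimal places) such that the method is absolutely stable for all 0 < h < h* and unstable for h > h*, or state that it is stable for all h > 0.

Test eqn y'=λy, z=hλ:
  y_{n+1} = y_n + z·[7/12·y_n + 5/12·y_{n+1}] ⇒ (1 − 5/12z)y_{n+1} = (1 + 7/12z)y_n
  ⇒ R(z) = (1 + 7/12z)/(1 − 5/12z).

Find x<0 with |R(x)|<1.
x=-1.69: |R|=0.0083
R=−1: 1+7/12x = −1+5/12x ⇒ -1/6x=2 ⇒ x=2/(-1/6)=-12.0000
Confirm numerically:
  x=-10.565: |R|=0.95573 <1
  x=-9.586: |R|=0.91944 <1
  x=-6.247: |R|=0.73387 <1
  x=-12.377: |R|=1.01021 >1
  x=-12.178: |R|=1.00488 >1
Stable set (-12.0000, 0).

(-12.0000,0); λ=-3 ⇒ h* = (12)/3 = 4.0000.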